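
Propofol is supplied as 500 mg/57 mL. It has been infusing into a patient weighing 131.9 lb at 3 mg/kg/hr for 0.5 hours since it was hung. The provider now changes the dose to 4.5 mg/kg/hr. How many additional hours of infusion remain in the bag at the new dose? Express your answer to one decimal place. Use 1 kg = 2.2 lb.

1.5 hours

Initial rate:
Weight = 131.9 lb ÷ 2.2 lb/kg = 59.95455 kg
Dose = 3 mg/kg/hr × 59.95455 kg = 179.8636 mg/hr
Concentration = 500 mg ÷ 57 mL = 8.77193 mg/mL
Rate = 179.8636 mg/hr ÷ 8.77193 mg/mL = 20.50445 mL/hr
Volume infused so far = 20.50445 mL/hr × 0.5 hr = 10.25223 mL
Volume remaining = 57 − 10.25223 = 46.74777 mL
New rate:
Dose = 4.5 mg/kg/hr × 59.95455 kg = 269.7955 mg/hr
Rate = 269.7955 mg/hr ÷ 8.77193 mg/mL = 30.75668 mL/hr
Time remaining = 46.74777 mL ÷ 30.75668 mL/hr = 1.519923 hr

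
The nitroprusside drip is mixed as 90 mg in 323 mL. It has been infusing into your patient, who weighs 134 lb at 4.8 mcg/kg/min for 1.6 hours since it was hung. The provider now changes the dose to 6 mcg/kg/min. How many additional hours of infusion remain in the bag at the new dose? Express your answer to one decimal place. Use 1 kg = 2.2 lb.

2.8 hours

Initial rate:
Weight = 134 lb ÷ 2.2 lb/kg = 60.90909 kg
Dose = 4.8 mcg/kg/min × 60.90909 kg = 292.3636 mcg/min
292.3636 mcg/min × 60 min/hr = 17541.82 mcg/hr
Concentration = 90 mg ÷ 323 mL = 0.2786378 mg/mL = 278.6378 mcg/mL
Rate = 17541.82 mcg/hr ÷ 278.6378 mcg/mL = 62.95564 mL/hr
Volume infused so far = 62.95564 mL/hr × 1.6 hr = 100.729 mL
Volume remaining = 323 − 100.729 = 222.271 mL
New rate:
Dose = 6 mcg/kg/min × 60.90909 kg = 365.4545 mcg/min
365.4545 mcg/min × 60 min/hr = 21927.27 mcg/hr
Rate = 21927.27 mcg/hr ÷ 278.6378 mcg/mL = 78.69455 mL/hr
Time remaining = 222.271 mL ÷ 78.69455 mL/hr = 2.824478 hr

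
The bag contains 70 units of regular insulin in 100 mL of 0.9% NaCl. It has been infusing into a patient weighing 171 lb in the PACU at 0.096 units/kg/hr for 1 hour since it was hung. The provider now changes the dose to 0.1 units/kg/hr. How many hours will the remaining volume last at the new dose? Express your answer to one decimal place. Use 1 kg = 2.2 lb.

Initial rate:
Weight = 171 lb ÷ 2.2 lb/kg = 77.72727 kg
Dose = 0.096 units/kg/hr × 77.72727 kg = 7.461818 units/hr
Concentration = 70 units ÷ 100 mL = 0.7 units/mL
Rate = 7.461818 units/hr ÷ 0.7 units/mL = 10.65974 mL/hr
Volume infused so far = 10.65974 mL/hr × 1 hr = 10.65974 mL
Volume remaining = 100 − 10.65974 = 89.34026 mL
New rate:
Dose = 0.1 units/kg/hr × 77.72727 kg = 7.772727 units/hr
Rate = 7.772727 units/hr ÷ 0.7 units/mL = 11.1039 mL/hr
Time remaining = 89.34026 mL ÷ 11.1039 mL/hr = 8.045848 hr

8.0 hours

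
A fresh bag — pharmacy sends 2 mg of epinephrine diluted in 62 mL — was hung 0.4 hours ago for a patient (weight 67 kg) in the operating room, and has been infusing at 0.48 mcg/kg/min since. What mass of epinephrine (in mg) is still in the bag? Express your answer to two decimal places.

1.23 mg

Dose = 0.48 mcg/kg/min × 67 kg = 32.16 mcg/min
32.16 mcg/min × 60 min/hr = 1929.6 mcg/hr
Concentration = 2 mg ÷ 62 mL = 0.03225806 mg/mL = 32.25806 mcg/mL
Rate = 1929.6 mcg/hr ÷ 32.25806 mcg/mL = 59.8176 mL/hr
Volume infused = 59.8176 mL/hr × 0.4 hr = 23.92704 mL
Volume remaining = 62 − 23.92704 = 38.07296 mL
Drug remaining = 38.07296 mL × 32.25806 mcg/mL = 1228.16 mcg = 1.22816 mg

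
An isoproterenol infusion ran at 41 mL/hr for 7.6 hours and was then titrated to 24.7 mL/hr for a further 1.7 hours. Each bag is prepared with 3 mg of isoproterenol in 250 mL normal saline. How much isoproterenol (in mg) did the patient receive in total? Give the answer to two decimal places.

4.24 mg

Concentration = 3 mg ÷ 250 mL = 0.012 mg/mL
Stage 1: 41 mL/hr × 7.6 hr = 311.6 mL → 311.6 mL × 0.012 mg/mL = 3.7392 mg
Stage 2: 24.7 mL/hr × 1.7 hr = 41.99 mL → 41.99 mL × 0.012 mg/mL = 0.50388 mg
Total = 3.7392 + 0.50388 = 4.24308 mg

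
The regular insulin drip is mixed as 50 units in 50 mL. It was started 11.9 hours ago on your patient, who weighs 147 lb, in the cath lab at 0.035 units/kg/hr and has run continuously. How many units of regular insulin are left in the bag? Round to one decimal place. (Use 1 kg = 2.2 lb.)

22.2 units

Weight = 147 lb ÷ 2.2 lb/kg = 66.81818 kg
Dose = 0.035 units/kg/hr × 66.81818 kg = 2.338636 units/hr
Concentration = 50 units ÷ 50 mL = 1 units/mL
Rate = 2.338636 units/hr ÷ 1 units/mL = 2.338636 mL/hr
Volume infused = 2.338636 mL/hr × 11.9 hr = 27.82977 mL
Volume remaining = 50 − 27.82977 = 22.17023 mL
Drug remaining = 22.17023 mL × 1 units/mL = 22.17023 units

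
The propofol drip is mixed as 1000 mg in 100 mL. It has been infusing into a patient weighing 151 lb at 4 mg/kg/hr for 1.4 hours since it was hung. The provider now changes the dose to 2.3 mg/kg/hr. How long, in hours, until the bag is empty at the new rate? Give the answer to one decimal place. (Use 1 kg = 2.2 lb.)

Initial rate:
Weight = 151 lb ÷ 2.2 lb/kg = 68.63636 kg
Dose = 4 mg/kg/hr × 68.63636 kg = 274.5455 mg/hr
Concentration = 1000 mg ÷ 100 mL = 10 mg/mL
Rate = 274.5455 mg/hr ÷ 10 mg/mL = 27.45455 mL/hr
Volume infused so far = 27.45455 mL/hr × 1.4 hr = 38.43636 mL
Volume remaining = 100 − 38.43636 = 61.56364 mL
New rate:
Dose = 2.3 mg/kg/hr × 68.63636 kg = 157.8636 mg/hr
Rate = 157.8636 mg/hr ÷ 10 mg/mL = 15.78636 mL/hr
Time remaining = 61.56364 mL ÷ 15.78636 mL/hr = 3.899798 hr

3.9 hours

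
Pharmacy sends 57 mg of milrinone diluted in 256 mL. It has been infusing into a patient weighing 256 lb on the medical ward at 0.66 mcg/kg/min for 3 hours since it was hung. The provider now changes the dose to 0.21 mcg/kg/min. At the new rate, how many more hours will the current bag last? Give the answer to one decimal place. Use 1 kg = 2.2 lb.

29.4 hours

Initial rate:
Weight = 256 lb ÷ 2.2 lb/kg = 116.3636 kg
Dose = 0.66 mcg/kg/min × 116.3636 kg = 76.8 mcg/min
76.8 mcg/min × 60 min/hr = 4608 mcg/hr
Concentration = 57 mg ÷ 256 mL = 0.2226562 mg/mL = 222.6562 mcg/mL
Rate = 4608 mcg/hr ÷ 222.6562 mcg/mL = 20.69558 mL/hr
Volume infused so far = 20.69558 mL/hr × 3 hr = 62.08674 mL
Volume remaining = 256 − 62.08674 = 193.9133 mL
New rate:
Dose = 0.21 mcg/kg/min × 116.3636 kg = 24.43636 mcg/min
24.43636 mcg/min × 60 min/hr = 1466.182 mcg/hr
Rate = 1466.182 mcg/hr ÷ 222.6562 mcg/mL = 6.584957 mL/hr
Time remaining = 193.9133 mL ÷ 6.584957 mL/hr = 29.44792 hr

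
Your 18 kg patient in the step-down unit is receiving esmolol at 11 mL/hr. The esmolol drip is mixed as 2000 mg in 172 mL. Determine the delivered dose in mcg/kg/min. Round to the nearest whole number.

Concentration = 2000 mg ÷ 172 mL = 11.62791 mg/mL = 11627.91 mcg/mL
Drug rate = 11 mL/hr × 11627.91 mcg/mL = 127907 mcg/hr
127907 mcg/hr ÷ 60 min/hr = 2131.783 mcg/min
2131.783 mcg/min ÷ 18 kg = 118.4324 mcg/kg/min

118 mcg/kg/min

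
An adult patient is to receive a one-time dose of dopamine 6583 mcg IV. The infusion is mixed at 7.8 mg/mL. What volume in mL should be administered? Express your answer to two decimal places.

Concentration = 7.8 mg/mL = 7800 mcg/mL
Volume = 6583 mcg ÷ 7800 mcg/mL = 0.8439744 mL

0.84 mL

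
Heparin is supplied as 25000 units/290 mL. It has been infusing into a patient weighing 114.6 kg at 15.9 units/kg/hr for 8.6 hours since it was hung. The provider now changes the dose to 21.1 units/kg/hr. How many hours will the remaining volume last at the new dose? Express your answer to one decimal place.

Initial rate:
Dose = 15.9 units/kg/hr × 114.6 kg = 1822.14 units/hr
Concentration = 25000 units ÷ 290 mL = 86.2069 units/mL
Rate = 1822.14 units/hr ÷ 86.2069 units/mL = 21.13682 mL/hr
Volume infused so far = 21.13682 mL/hr × 8.6 hr = 181.7767 mL
Volume remaining = 290 − 181.7767 = 108.2233 mL
New rate:
Dose = 21.1 units/kg/hr × 114.6 kg = 2418.06 units/hr
Rate = 2418.06 units/hr ÷ 86.2069 units/mL = 28.0495 mL/hr
Time remaining = 108.2233 mL ÷ 28.0495 mL/hr = 3.858298 hr

3.9 hours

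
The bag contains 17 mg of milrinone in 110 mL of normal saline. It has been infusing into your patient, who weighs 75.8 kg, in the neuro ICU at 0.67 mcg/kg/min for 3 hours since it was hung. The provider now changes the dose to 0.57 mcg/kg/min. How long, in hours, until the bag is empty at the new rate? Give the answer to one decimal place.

3.0 hours

Initial rate:
Dose = 0.67 mcg/kg/min × 75.8 kg = 50.786 mcg/min
50.786 mcg/min × 60 min/hr = 3047.16 mcg/hr
Concentration = 17 mg ÷ 110 mL = 0.1545455 mg/mL = 154.5455 mcg/mL
Rate = 3047.16 mcg/hr ÷ 154.5455 mcg/mL = 19.71692 mL/hr
Volume infused so far = 19.71692 mL/hr × 3 hr = 59.15075 mL
Volume remaining = 110 − 59.15075 = 50.84925 mL
New rate:
Dose = 0.57 mcg/kg/min × 75.8 kg = 43.206 mcg/min
43.206 mcg/min × 60 min/hr = 2592.36 mcg/hr
Rate = 2592.36 mcg/hr ÷ 154.5455 mcg/mL = 16.77409 mL/hr
Time remaining = 50.84925 mL ÷ 16.77409 mL/hr = 3.031415 hr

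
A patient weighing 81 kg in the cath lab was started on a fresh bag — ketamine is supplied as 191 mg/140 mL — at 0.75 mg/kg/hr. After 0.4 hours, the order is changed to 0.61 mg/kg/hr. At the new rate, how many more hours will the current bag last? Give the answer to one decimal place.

Initial rate:
Dose = 0.75 mg/kg/hr × 81 kg = 60.75 mg/hr
Concentration = 191 mg ÷ 140 mL = 1.364286 mg/mL
Rate = 60.75 mg/hr ÷ 1.364286 mg/mL = 44.5288 mL/hr
Volume infused so far = 44.5288 mL/hr × 0.4 hr = 17.81152 mL
Volume remaining = 140 − 17.81152 = 122.1885 mL
New rate:
Dose = 0.61 mg/kg/hr × 81 kg = 49.41 mg/hr
Rate = 49.41 mg/hr ÷ 1.364286 mg/mL = 36.21675 mL/hr
Time remaining = 122.1885 mL ÷ 36.21675 mL/hr = 3.373811 hr

3.4 hours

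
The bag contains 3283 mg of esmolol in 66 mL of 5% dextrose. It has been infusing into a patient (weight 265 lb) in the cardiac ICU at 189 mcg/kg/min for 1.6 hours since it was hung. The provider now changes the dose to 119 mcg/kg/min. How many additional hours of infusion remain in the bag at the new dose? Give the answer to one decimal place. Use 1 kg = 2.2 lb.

Initial rate:
Weight = 265 lb ÷ 2.2 lb/kg = 120.4545 kg
Dose = 189 mcg/kg/min × 120.4545 kg = 22765.91 mcg/min
22765.91 mcg/min × 60 min/hr = 1365955 mcg/hr
Concentration = 3283 mg ÷ 66 mL = 49.74242 mg/mL = 49742.42 mcg/mL
Rate = 1365955 mcg/hr ÷ 49742.42 mcg/mL = 27.46055 mL/hr
Volume infused so far = 27.46055 mL/hr × 1.6 hr = 43.93689 mL
Volume remaining = 66 − 43.93689 = 22.06311 mL
New rate:
Dose = 119 mcg/kg/min × 120.4545 kg = 14334.09 mcg/min
14334.09 mcg/min × 60 min/hr = 860045.5 mcg/hr
Rate = 860045.5 mcg/hr ÷ 49742.42 mcg/mL = 17.28998 mL/hr
Time remaining = 22.06311 mL ÷ 17.28998 mL/hr = 1.276064 hr

1.3 hours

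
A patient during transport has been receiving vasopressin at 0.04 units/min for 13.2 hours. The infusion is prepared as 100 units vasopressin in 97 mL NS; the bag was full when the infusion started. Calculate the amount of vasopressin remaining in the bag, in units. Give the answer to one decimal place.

0.04 units/min × 60 min/hr = 2.4 units/hr
Concentration = 100 units ÷ 97 mL = 1.030928 units/mL
Rate = 2.4 units/hr ÷ 1.030928 units/mL = 2.328 mL/hr
Volume infused = 2.328 mL/hr × 13.2 hr = 30.7296 mL
Volume remaining = 97 − 30.7296 = 66.2704 mL
Drug remaining = 66.2704 mL × 1.030928 units/mL = 68.32 units

68.3 units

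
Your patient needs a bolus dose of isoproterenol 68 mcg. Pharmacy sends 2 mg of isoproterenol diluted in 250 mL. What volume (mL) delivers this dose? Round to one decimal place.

8.5 mL

Concentration = 2 mg ÷ 250 mL = 0.008 mg/mL = 8 mcg/mL
Volume = 68 mcg ÷ 8 mcg/mL = 8.5 mL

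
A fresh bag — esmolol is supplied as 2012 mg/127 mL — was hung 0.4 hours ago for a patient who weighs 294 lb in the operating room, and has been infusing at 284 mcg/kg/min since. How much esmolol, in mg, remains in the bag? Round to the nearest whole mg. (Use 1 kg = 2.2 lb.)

Weight = 294 lb ÷ 2.2 lb/kg = 133.6364 kg
Dose = 284 mcg/kg/min × 133.6364 kg = 37952.73 mcg/min
37952.73 mcg/min × 60 min/hr = 2277164 mcg/hr
Concentration = 2012 mg ÷ 127 mL = 15.84252 mg/mL = 15842.52 mcg/mL
Rate = 2277164 mcg/hr ÷ 15842.52 mcg/mL = 143.7375 mL/hr
Volume infused = 143.7375 mL/hr × 0.4 hr = 57.49499 mL
Volume remaining = 127 − 57.49499 = 69.50501 mL
Drug remaining = 69.50501 mL × 15842.52 mcg/mL = 1101135 mcg = 1101.135 mg

1101 mg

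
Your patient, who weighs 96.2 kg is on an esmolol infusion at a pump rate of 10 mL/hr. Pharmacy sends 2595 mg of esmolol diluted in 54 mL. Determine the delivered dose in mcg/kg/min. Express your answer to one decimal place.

Concentration = 2595 mg ÷ 54 mL = 48.05556 mg/mL = 48055.56 mcg/mL
Drug rate = 10 mL/hr × 48055.56 mcg/mL = 480555.6 mcg/hr
480555.6 mcg/hr ÷ 60 min/hr = 8009.259 mcg/min
8009.259 mcg/min ÷ 96.2 kg = 83.25633 mcg/kg/min

83.3 mcg/kg/min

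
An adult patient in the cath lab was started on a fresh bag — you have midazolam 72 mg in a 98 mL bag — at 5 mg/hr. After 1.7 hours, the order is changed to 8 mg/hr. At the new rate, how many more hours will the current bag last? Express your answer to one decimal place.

7.9 hours

Initial rate:
Concentration = 72 mg ÷ 98 mL = 0.7346939 mg/mL
Rate = 5 mg/hr ÷ 0.7346939 mg/mL = 6.805556 mL/hr
Volume infused so far = 6.805556 mL/hr × 1.7 hr = 11.56944 mL
Volume remaining = 98 − 11.56944 = 86.43056 mL
New rate:
Rate = 8 mg/hr ÷ 0.7346939 mg/mL = 10.88889 mL/hr
Time remaining = 86.43056 mL ÷ 10.88889 mL/hr = 7.9375 hr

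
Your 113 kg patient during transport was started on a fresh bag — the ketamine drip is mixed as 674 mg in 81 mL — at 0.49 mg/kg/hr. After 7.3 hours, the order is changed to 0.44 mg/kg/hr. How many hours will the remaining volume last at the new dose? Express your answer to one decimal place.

Initial rate:
Dose = 0.49 mg/kg/hr × 113 kg = 55.37 mg/hr
Concentration = 674 mg ÷ 81 mL = 8.320988 mg/mL
Rate = 55.37 mg/hr ÷ 8.320988 mg/mL = 6.654258 mL/hr
Volume infused so far = 6.654258 mL/hr × 7.3 hr = 48.57608 mL
Volume remaining = 81 − 48.57608 = 32.42392 mL
New rate:
Dose = 0.44 mg/kg/hr × 113 kg = 49.72 mg/hr
Rate = 49.72 mg/hr ÷ 8.320988 mg/mL = 5.975252 mL/hr
Time remaining = 32.42392 mL ÷ 5.975252 mL/hr = 5.426368 hr

5.4 hours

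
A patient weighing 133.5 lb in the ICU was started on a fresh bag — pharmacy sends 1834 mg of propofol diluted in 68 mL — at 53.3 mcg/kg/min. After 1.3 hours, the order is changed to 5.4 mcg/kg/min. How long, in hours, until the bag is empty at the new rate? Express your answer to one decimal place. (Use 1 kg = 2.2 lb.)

Initial rate:
Weight = 133.5 lb ÷ 2.2 lb/kg = 60.68182 kg
Dose = 53.3 mcg/kg/min × 60.68182 kg = 3234.341 mcg/min
3234.341 mcg/min × 60 min/hr = 194060.5 mcg/hr
Concentration = 1834 mg ÷ 68 mL = 26.97059 mg/mL = 26970.59 mcg/mL
Rate = 194060.5 mcg/hr ÷ 26970.59 mcg/mL = 7.195262 mL/hr
Volume infused so far = 7.195262 mL/hr × 1.3 hr = 9.353841 mL
Volume remaining = 68 − 9.353841 = 58.64616 mL
New rate:
Dose = 5.4 mcg/kg/min × 60.68182 kg = 327.6818 mcg/min
327.6818 mcg/min × 60 min/hr = 19660.91 mcg/hr
Rate = 19660.91 mcg/hr ÷ 26970.59 mcg/mL = 0.7289759 mL/hr
Time remaining = 58.64616 mL ÷ 0.7289759 mL/hr = 80.45006 hr

80.5 hours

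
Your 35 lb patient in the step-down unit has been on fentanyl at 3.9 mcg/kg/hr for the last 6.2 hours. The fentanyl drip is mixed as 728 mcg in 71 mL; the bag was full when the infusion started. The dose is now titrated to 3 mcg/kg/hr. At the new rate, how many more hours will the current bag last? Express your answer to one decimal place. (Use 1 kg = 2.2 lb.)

Initial rate:
Weight = 35 lb ÷ 2.2 lb/kg = 15.90909 kg
Dose = 3.9 mcg/kg/hr × 15.90909 kg = 62.04545 mcg/hr
Concentration = 728 mcg ÷ 71 mL = 10.25352 mcg/mL
Rate = 62.04545 mcg/hr ÷ 10.25352 mcg/mL = 6.051136 mL/hr
Volume infused so far = 6.051136 mL/hr × 6.2 hr = 37.51705 mL
Volume remaining = 71 − 37.51705 = 33.48295 mL
New rate:
Dose = 3 mcg/kg/hr × 15.90909 kg = 47.72727 mcg/hr
Rate = 47.72727 mcg/hr ÷ 10.25352 mcg/mL = 4.65472 mL/hr
Time remaining = 33.48295 mL ÷ 4.65472 mL/hr = 7.193333 hr

7.2 hours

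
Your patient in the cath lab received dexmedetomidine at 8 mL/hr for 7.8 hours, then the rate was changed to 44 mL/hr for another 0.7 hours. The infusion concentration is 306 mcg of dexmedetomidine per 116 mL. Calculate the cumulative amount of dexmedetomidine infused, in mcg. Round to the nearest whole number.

246 mcg

Concentration = 306 mcg ÷ 116 mL = 2.637931 mcg/mL
Stage 1: 8 mL/hr × 7.8 hr = 62.4 mL → 62.4 mL × 2.637931 mcg/mL = 164.6069 mcg
Stage 2: 44 mL/hr × 0.7 hr = 30.8 mL → 30.8 mL × 2.637931 mcg/mL = 81.24828 mcg
Total = 164.6069 + 81.24828 = 245.8552 mcg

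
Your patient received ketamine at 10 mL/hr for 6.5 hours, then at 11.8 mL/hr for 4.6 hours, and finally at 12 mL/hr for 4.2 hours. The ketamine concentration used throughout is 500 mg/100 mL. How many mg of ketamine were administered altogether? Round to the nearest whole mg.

Concentration = 500 mg ÷ 100 mL = 5 mg/mL
Stage 1: 10 mL/hr × 6.5 hr = 65 mL → 65 mL × 5 mg/mL = 325 mg
Stage 2: 11.8 mL/hr × 4.6 hr = 54.28 mL → 54.28 mL × 5 mg/mL = 271.4 mg
Stage 3: 12 mL/hr × 4.2 hr = 50.4 mL → 50.4 mL × 5 mg/mL = 252 mg
Total = 325 + 271.4 + 252 = 848.4 mg

848 mg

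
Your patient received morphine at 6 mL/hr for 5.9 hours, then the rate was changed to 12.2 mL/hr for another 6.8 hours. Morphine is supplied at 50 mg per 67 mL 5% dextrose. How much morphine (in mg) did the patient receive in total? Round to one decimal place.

Concentration = 50 mg ÷ 67 mL = 0.7462687 mg/mL
Stage 1: 6 mL/hr × 5.9 hr = 35.4 mL → 35.4 mL × 0.7462687 mg/mL = 26.41791 mg
Stage 2: 12.2 mL/hr × 6.8 hr = 82.96 mL → 82.96 mL × 0.7462687 mg/mL = 61.91045 mg
Total = 26.41791 + 61.91045 = 88.32836 mg

88.3 mg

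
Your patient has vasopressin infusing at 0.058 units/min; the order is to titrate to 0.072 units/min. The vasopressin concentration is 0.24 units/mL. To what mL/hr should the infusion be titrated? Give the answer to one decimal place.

0.072 units/min × 60 min/hr = 4.32 units/hr
Rate = 4.32 units/hr ÷ 0.24 units/mL = 18 mL/hr

18.0 mL/hr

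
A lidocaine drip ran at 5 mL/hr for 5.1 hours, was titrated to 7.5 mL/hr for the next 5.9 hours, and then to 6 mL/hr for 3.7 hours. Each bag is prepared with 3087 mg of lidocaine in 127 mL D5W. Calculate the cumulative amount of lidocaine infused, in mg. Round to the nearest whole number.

Concentration = 3087 mg ÷ 127 mL = 24.30709 mg/mL
Stage 1: 5 mL/hr × 5.1 hr = 25.5 mL → 25.5 mL × 24.30709 mg/mL = 619.8307 mg
Stage 2: 7.5 mL/hr × 5.9 hr = 44.25 mL → 44.25 mL × 24.30709 mg/mL = 1075.589 mg
Stage 3: 6 mL/hr × 3.7 hr = 22.2 mL → 22.2 mL × 24.30709 mg/mL = 539.6173 mg
Total = 619.8307 + 1075.589 + 539.6173 = 2235.037 mg

2235 mg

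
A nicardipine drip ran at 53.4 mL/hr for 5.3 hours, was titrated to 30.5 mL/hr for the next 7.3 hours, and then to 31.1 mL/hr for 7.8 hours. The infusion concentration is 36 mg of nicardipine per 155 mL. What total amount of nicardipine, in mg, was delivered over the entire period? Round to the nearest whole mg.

174 mg

Concentration = 36 mg ÷ 155 mL = 0.2322581 mg/mL
Stage 1: 53.4 mL/hr × 5.3 hr = 283.02 mL → 283.02 mL × 0.2322581 mg/mL = 65.73368 mg
Stage 2: 30.5 mL/hr × 7.3 hr = 222.65 mL → 222.65 mL × 0.2322581 mg/mL = 51.71226 mg
Stage 3: 31.1 mL/hr × 7.8 hr = 242.58 mL → 242.58 mL × 0.2322581 mg/mL = 56.34116 mg
Total = 65.73368 + 51.71226 + 56.34116 = 173.7871 mg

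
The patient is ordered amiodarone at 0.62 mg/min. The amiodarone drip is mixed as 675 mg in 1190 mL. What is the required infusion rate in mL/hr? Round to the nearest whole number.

0.62 mg/min × 60 min/hr = 37.2 mg/hr
Concentration = 675 mg ÷ 1190 mL = 0.5672269 mg/mL
Rate = 37.2 mg/hr ÷ 0.5672269 mg/mL = 65.58222 mL/hr

66 mL/hr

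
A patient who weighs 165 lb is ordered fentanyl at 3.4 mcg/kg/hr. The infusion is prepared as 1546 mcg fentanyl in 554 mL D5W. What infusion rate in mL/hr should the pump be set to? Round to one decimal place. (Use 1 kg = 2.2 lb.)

91.4 mL/hr

Weight = 165 lb ÷ 2.2 lb/kg = 75 kg
Dose = 3.4 mcg/kg/hr × 75 kg = 255 mcg/hr
Concentration = 1546 mcg ÷ 554 mL = 2.790614 mcg/mL
Rate = 255 mcg/hr ÷ 2.790614 mcg/mL = 91.37775 mL/hr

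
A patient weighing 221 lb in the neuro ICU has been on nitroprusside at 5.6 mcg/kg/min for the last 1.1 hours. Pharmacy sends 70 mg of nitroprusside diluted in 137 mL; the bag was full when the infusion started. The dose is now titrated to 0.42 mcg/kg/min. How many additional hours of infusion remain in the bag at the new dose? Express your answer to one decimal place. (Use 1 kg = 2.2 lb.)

13.0 hours

Initial rate:
Weight = 221 lb ÷ 2.2 lb/kg = 100.4545 kg
Dose = 5.6 mcg/kg/min × 100.4545 kg = 562.5455 mcg/min
562.5455 mcg/min × 60 min/hr = 33752.73 mcg/hr
Concentration = 70 mg ÷ 137 mL = 0.5109489 mg/mL = 510.9489 mcg/mL
Rate = 33752.73 mcg/hr ÷ 510.9489 mcg/mL = 66.05891 mL/hr
Volume infused so far = 66.05891 mL/hr × 1.1 hr = 72.6648 mL
Volume remaining = 137 − 72.6648 = 64.3352 mL
New rate:
Dose = 0.42 mcg/kg/min × 100.4545 kg = 42.19091 mcg/min
42.19091 mcg/min × 60 min/hr = 2531.455 mcg/hr
Rate = 2531.455 mcg/hr ÷ 510.9489 mcg/mL = 4.954418 mL/hr
Time remaining = 64.3352 mL ÷ 4.954418 mL/hr = 12.98542 hr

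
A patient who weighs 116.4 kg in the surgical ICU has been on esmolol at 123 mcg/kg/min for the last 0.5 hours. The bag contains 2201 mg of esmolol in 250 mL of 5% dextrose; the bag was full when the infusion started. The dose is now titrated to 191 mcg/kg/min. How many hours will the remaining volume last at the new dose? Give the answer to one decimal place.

Initial rate:
Dose = 123 mcg/kg/min × 116.4 kg = 14317.2 mcg/min
14317.2 mcg/min × 60 min/hr = 859032 mcg/hr
Concentration = 2201 mg ÷ 250 mL = 8.804 mg/mL = 8804 mcg/mL
Rate = 859032 mcg/hr ÷ 8804 mcg/mL = 97.57292 mL/hr
Volume infused so far = 97.57292 mL/hr × 0.5 hr = 48.78646 mL
Volume remaining = 250 − 48.78646 = 201.2135 mL
New rate:
Dose = 191 mcg/kg/min × 116.4 kg = 22232.4 mcg/min
22232.4 mcg/min × 60 min/hr = 1333944 mcg/hr
Rate = 1333944 mcg/hr ÷ 8804 mcg/mL = 151.5157 mL/hr
Time remaining = 201.2135 mL ÷ 151.5157 mL/hr = 1.328005 hr

1.3 hours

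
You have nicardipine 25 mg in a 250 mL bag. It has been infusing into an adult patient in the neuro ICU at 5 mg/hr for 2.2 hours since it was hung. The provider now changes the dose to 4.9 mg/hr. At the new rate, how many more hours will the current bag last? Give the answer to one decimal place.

Initial rate:
Concentration = 25 mg ÷ 250 mL = 0.1 mg/mL
Rate = 5 mg/hr ÷ 0.1 mg/mL = 50 mL/hr
Volume infused so far = 50 mL/hr × 2.2 hr = 110 mL
Volume remaining = 250 − 110 = 140 mL
New rate:
Rate = 4.9 mg/hr ÷ 0.1 mg/mL = 49 mL/hr
Time remaining = 140 mL ÷ 49 mL/hr = 2.857143 hr

2.9 hours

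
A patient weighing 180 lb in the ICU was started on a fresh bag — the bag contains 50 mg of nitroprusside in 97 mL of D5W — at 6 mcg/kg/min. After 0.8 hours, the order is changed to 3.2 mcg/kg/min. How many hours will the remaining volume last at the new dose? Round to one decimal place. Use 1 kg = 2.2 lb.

Initial rate:
Weight = 180 lb ÷ 2.2 lb/kg = 81.81818 kg
Dose = 6 mcg/kg/min × 81.81818 kg = 490.9091 mcg/min
490.9091 mcg/min × 60 min/hr = 29454.55 mcg/hr
Concentration = 50 mg ÷ 97 mL = 0.5154639 mg/mL = 515.4639 mcg/mL
Rate = 29454.55 mcg/hr ÷ 515.4639 mcg/mL = 57.14182 mL/hr
Volume infused so far = 57.14182 mL/hr × 0.8 hr = 45.71345 mL
Volume remaining = 97 − 45.71345 = 51.28655 mL
New rate:
Dose = 3.2 mcg/kg/min × 81.81818 kg = 261.8182 mcg/min
261.8182 mcg/min × 60 min/hr = 15709.09 mcg/hr
Rate = 15709.09 mcg/hr ÷ 515.4639 mcg/mL = 30.47564 mL/hr
Time remaining = 51.28655 mL ÷ 30.47564 mL/hr = 1.68287 hr

1.7 hours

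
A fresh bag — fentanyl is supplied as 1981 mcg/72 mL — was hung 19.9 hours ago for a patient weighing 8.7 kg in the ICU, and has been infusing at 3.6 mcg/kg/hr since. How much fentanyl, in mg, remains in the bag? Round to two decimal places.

1.36 mg

Dose = 3.6 mcg/kg/hr × 8.7 kg = 31.32 mcg/hr
Concentration = 1981 mcg ÷ 72 mL = 27.51389 mcg/mL
Rate = 31.32 mcg/hr ÷ 27.51389 mcg/mL = 1.138334 mL/hr
Volume infused = 1.138334 mL/hr × 19.9 hr = 22.65285 mL
Volume remaining = 72 − 22.65285 = 49.34715 mL
Drug remaining = 49.34715 mL × 27.51389 mcg/mL = 1357.732 mcg = 1.357732 mg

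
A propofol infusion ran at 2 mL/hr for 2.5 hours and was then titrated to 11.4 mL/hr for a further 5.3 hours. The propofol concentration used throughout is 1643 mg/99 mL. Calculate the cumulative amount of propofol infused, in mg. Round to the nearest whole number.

Concentration = 1643 mg ÷ 99 mL = 16.59596 mg/mL
Stage 1: 2 mL/hr × 2.5 hr = 5 mL → 5 mL × 16.59596 mg/mL = 82.9798 mg
Stage 2: 11.4 mL/hr × 5.3 hr = 60.42 mL → 60.42 mL × 16.59596 mg/mL = 1002.728 mg
Total = 82.9798 + 1002.728 = 1085.708 mg

1086 mg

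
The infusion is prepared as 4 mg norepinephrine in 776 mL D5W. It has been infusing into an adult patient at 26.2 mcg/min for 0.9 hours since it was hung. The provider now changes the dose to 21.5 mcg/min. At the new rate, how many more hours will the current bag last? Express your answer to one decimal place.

2.0 hours

Initial rate:
26.2 mcg/min × 60 min/hr = 1572 mcg/hr
Concentration = 4 mg ÷ 776 mL = 0.005154639 mg/mL = 5.154639 mcg/mL
Rate = 1572 mcg/hr ÷ 5.154639 mcg/mL = 304.968 mL/hr
Volume infused so far = 304.968 mL/hr × 0.9 hr = 274.4712 mL
Volume remaining = 776 − 274.4712 = 501.5288 mL
New rate:
21.5 mcg/min × 60 min/hr = 1290 mcg/hr
Rate = 1290 mcg/hr ÷ 5.154639 mcg/mL = 250.26 mL/hr
Time remaining = 501.5288 mL ÷ 250.26 mL/hr = 2.004031 hr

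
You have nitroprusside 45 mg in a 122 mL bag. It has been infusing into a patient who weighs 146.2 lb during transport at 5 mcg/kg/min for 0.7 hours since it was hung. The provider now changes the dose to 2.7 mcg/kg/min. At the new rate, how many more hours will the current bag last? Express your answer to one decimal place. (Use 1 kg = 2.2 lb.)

2.9 hours

Initial rate:
Weight = 146.2 lb ÷ 2.2 lb/kg = 66.45455 kg
Dose = 5 mcg/kg/min × 66.45455 kg = 332.2727 mcg/min
332.2727 mcg/min × 60 min/hr = 19936.36 mcg/hr
Concentration = 45 mg ÷ 122 mL = 0.3688525 mg/mL = 368.8525 mcg/mL
Rate = 19936.36 mcg/hr ÷ 368.8525 mcg/mL = 54.0497 mL/hr
Volume infused so far = 54.0497 mL/hr × 0.7 hr = 37.83479 mL
Volume remaining = 122 − 37.83479 = 84.16521 mL
New rate:
Dose = 2.7 mcg/kg/min × 66.45455 kg = 179.4273 mcg/min
179.4273 mcg/min × 60 min/hr = 10765.64 mcg/hr
Rate = 10765.64 mcg/hr ÷ 368.8525 mcg/mL = 29.18684 mL/hr
Time remaining = 84.16521 mL ÷ 29.18684 mL/hr = 2.88367 hr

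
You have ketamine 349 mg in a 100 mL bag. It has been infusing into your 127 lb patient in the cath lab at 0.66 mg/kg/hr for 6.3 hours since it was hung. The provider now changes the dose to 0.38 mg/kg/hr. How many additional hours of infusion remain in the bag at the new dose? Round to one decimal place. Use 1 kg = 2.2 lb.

5.0 hours

Initial rate:
Weight = 127 lb ÷ 2.2 lb/kg = 57.72727 kg
Dose = 0.66 mg/kg/hr × 57.72727 kg = 38.1 mg/hr
Concentration = 349 mg ÷ 100 mL = 3.49 mg/mL
Rate = 38.1 mg/hr ÷ 3.49 mg/mL = 10.91691 mL/hr
Volume infused so far = 10.91691 mL/hr × 6.3 hr = 68.7765 mL
Volume remaining = 100 − 68.7765 = 31.2235 mL
New rate:
Dose = 0.38 mg/kg/hr × 57.72727 kg = 21.93636 mg/hr
Rate = 21.93636 mg/hr ÷ 3.49 mg/mL = 6.285491 mL/hr
Time remaining = 31.2235 mL ÷ 6.285491 mL/hr = 4.967551 hr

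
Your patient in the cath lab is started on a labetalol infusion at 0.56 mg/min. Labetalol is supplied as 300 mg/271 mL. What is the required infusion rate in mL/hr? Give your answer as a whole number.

0.56 mg/min × 60 min/hr = 33.6 mg/hr
Concentration = 300 mg ÷ 271 mL = 1.107011 mg/mL
Rate = 33.6 mg/hr ÷ 1.107011 mg/mL = 30.352 mL/hr

30 mL/hr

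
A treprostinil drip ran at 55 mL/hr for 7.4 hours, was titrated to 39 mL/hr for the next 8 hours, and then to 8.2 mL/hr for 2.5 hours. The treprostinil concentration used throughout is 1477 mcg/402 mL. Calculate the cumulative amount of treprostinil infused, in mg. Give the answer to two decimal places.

2.72 mg

Concentration = 1477 mcg ÷ 402 mL = 3.674129 mcg/mL
Stage 1: 55 mL/hr × 7.4 hr = 407 mL → 407 mL × 3.674129 mcg/mL = 1495.371 mcg
Stage 2: 39 mL/hr × 8 hr = 312 mL → 312 mL × 3.674129 mcg/mL = 1146.328 mcg
Stage 3: 8.2 mL/hr × 2.5 hr = 20.5 mL → 20.5 mL × 3.674129 mcg/mL = 75.31965 mcg
Total = 1495.371 + 1146.328 + 75.31965 = 2717.019 mcg = 2.717019 mg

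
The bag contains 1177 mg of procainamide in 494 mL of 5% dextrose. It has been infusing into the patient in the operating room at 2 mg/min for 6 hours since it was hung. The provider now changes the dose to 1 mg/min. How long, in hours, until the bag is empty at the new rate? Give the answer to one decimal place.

7.6 hours

Initial rate:
2 mg/min × 60 min/hr = 120 mg/hr
Concentration = 1177 mg ÷ 494 mL = 2.382591 mg/mL
Rate = 120 mg/hr ÷ 2.382591 mg/mL = 50.36534 mL/hr
Volume infused so far = 50.36534 mL/hr × 6 hr = 302.192 mL
Volume remaining = 494 − 302.192 = 191.808 mL
New rate:
1 mg/min × 60 min/hr = 60 mg/hr
Rate = 60 mg/hr ÷ 2.382591 mg/mL = 25.18267 mL/hr
Time remaining = 191.808 mL ÷ 25.18267 mL/hr = 7.616667 hr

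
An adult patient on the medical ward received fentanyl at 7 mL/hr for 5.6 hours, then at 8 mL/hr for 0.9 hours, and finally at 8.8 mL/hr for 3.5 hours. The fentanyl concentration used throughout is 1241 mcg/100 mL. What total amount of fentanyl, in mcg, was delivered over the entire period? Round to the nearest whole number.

Concentration = 1241 mcg ÷ 100 mL = 12.41 mcg/mL
Stage 1: 7 mL/hr × 5.6 hr = 39.2 mL → 39.2 mL × 12.41 mcg/mL = 486.472 mcg
Stage 2: 8 mL/hr × 0.9 hr = 7.2 mL → 7.2 mL × 12.41 mcg/mL = 89.352 mcg
Stage 3: 8.8 mL/hr × 3.5 hr = 30.8 mL → 30.8 mL × 12.41 mcg/mL = 382.228 mcg
Total = 486.472 + 89.352 + 382.228 = 958.052 mcg

958 mcg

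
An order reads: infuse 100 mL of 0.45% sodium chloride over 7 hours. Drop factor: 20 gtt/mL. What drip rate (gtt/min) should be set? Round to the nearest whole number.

5 gtt/min

100 mL ÷ (7 hr × 60 = 420 min) = 0.2380952 mL/min
0.2380952 mL/min × 20 gtt/mL = 4.761905 gtt/min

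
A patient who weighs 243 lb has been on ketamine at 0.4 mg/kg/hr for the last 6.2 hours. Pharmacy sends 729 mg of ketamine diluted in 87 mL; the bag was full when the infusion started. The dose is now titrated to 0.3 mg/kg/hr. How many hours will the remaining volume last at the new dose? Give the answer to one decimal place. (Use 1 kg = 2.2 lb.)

13.7 hours

Initial rate:
Weight = 243 lb ÷ 2.2 lb/kg = 110.4545 kg
Dose = 0.4 mg/kg/hr × 110.4545 kg = 44.18182 mg/hr
Concentration = 729 mg ÷ 87 mL = 8.37931 mg/mL
Rate = 44.18182 mg/hr ÷ 8.37931 mg/mL = 5.272727 mL/hr
Volume infused so far = 5.272727 mL/hr × 6.2 hr = 32.69091 mL
Volume remaining = 87 − 32.69091 = 54.30909 mL
New rate:
Dose = 0.3 mg/kg/hr × 110.4545 kg = 33.13636 mg/hr
Rate = 33.13636 mg/hr ÷ 8.37931 mg/mL = 3.954545 mL/hr
Time remaining = 54.30909 mL ÷ 3.954545 mL/hr = 13.73333 hr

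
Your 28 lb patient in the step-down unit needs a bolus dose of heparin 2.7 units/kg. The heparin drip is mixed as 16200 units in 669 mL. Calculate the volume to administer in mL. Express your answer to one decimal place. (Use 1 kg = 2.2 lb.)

1.4 mL

Weight = 28 lb ÷ 2.2 lb/kg = 12.72727 kg
Dose = 2.7 units/kg × 12.72727 kg = 34.36364 units
Concentration = 16200 units ÷ 669 mL = 24.21525 units/mL
Volume = 34.36364 units ÷ 24.21525 units/mL = 1.419091 mL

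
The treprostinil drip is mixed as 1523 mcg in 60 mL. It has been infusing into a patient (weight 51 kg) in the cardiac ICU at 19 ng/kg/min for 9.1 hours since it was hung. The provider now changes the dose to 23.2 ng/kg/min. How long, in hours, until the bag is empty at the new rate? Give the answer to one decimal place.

Initial rate:
Dose = 19 ng/kg/min × 51 kg = 969 ng/min
969 ng/min × 60 min/hr = 58140 ng/hr
Concentration = 1523 mcg ÷ 60 mL = 25.38333 mcg/mL = 25383.33 ng/mL
Rate = 58140 ng/hr ÷ 25383.33 ng/mL = 2.290479 mL/hr
Volume infused so far = 2.290479 mL/hr × 9.1 hr = 20.84336 mL
Volume remaining = 60 − 20.84336 = 39.15664 mL
New rate:
Dose = 23.2 ng/kg/min × 51 kg = 1183.2 ng/min
1183.2 ng/min × 60 min/hr = 70992 ng/hr
Rate = 70992 ng/hr ÷ 25383.33 ng/mL = 2.796796 mL/hr
Time remaining = 39.15664 mL ÷ 2.796796 mL/hr = 14.00054 hr

14.0 hours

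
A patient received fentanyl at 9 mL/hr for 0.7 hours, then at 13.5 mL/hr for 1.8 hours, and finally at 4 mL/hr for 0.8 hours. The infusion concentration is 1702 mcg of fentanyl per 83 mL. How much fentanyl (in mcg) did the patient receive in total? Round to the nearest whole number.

693 mcg

Concentration = 1702 mcg ÷ 83 mL = 20.50602 mcg/mL
Stage 1: 9 mL/hr × 0.7 hr = 6.3 mL → 6.3 mL × 20.50602 mcg/mL = 129.188 mcg
Stage 2: 13.5 mL/hr × 1.8 hr = 24.3 mL → 24.3 mL × 20.50602 mcg/mL = 498.2964 mcg
Stage 3: 4 mL/hr × 0.8 hr = 3.2 mL → 3.2 mL × 20.50602 mcg/mL = 65.61928 mcg
Total = 129.188 + 498.2964 + 65.61928 = 693.1036 mcg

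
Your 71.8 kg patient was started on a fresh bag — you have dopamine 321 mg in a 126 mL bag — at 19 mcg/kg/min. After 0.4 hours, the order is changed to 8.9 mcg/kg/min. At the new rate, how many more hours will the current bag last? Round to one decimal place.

7.5 hours

Initial rate:
Dose = 19 mcg/kg/min × 71.8 kg = 1364.2 mcg/min
1364.2 mcg/min × 60 min/hr = 81852 mcg/hr
Concentration = 321 mg ÷ 126 mL = 2.547619 mg/mL = 2547.619 mcg/mL
Rate = 81852 mcg/hr ÷ 2547.619 mcg/mL = 32.12882 mL/hr
Volume infused so far = 32.12882 mL/hr × 0.4 hr = 12.85153 mL
Volume remaining = 126 − 12.85153 = 113.1485 mL
New rate:
Dose = 8.9 mcg/kg/min × 71.8 kg = 639.02 mcg/min
639.02 mcg/min × 60 min/hr = 38341.2 mcg/hr
Rate = 38341.2 mcg/hr ÷ 2547.619 mcg/mL = 15.04982 mL/hr
Time remaining = 113.1485 mL ÷ 15.04982 mL/hr = 7.518262 hr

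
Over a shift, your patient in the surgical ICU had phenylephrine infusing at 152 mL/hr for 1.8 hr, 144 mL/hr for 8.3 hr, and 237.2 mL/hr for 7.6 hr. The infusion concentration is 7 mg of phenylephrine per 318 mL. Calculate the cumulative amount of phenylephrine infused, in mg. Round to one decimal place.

Concentration = 7 mg ÷ 318 mL = 0.02201258 mg/mL
Stage 1: 152 mL/hr × 1.8 hr = 273.6 mL → 273.6 mL × 0.02201258 mg/mL = 6.022642 mg
Stage 2: 144 mL/hr × 8.3 hr = 1195.2 mL → 1195.2 mL × 0.02201258 mg/mL = 26.30943 mg
Stage 3: 237.2 mL/hr × 7.6 hr = 1802.72 mL → 1802.72 mL × 0.02201258 mg/mL = 39.68252 mg
Total = 6.022642 + 26.30943 + 39.68252 = 72.01459 mg

72.0 mg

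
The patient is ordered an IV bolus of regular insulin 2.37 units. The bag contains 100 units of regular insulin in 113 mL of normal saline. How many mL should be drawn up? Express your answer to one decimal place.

Concentration = 100 units ÷ 113 mL = 0.8849558 units/mL
Volume = 2.37 units ÷ 0.8849558 units/mL = 2.6781 mL

2.7 mL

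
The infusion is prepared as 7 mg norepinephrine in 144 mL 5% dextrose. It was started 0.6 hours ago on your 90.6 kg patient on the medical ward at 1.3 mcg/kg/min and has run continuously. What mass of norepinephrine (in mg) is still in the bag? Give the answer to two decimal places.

2.76 mg

Dose = 1.3 mcg/kg/min × 90.6 kg = 117.78 mcg/min
117.78 mcg/min × 60 min/hr = 7066.8 mcg/hr
Concentration = 7 mg ÷ 144 mL = 0.04861111 mg/mL = 48.61111 mcg/mL
Rate = 7066.8 mcg/hr ÷ 48.61111 mcg/mL = 145.3742 mL/hr
Volume infused = 145.3742 mL/hr × 0.6 hr = 87.2245 mL
Volume remaining = 144 − 87.2245 = 56.7755 mL
Drug remaining = 56.7755 mL × 48.61111 mcg/mL = 2759.92 mcg = 2.75992 mg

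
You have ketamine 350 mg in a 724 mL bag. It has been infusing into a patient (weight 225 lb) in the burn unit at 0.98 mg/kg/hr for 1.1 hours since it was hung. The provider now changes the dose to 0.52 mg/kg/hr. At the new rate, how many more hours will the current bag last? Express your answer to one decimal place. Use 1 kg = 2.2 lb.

Initial rate:
Weight = 225 lb ÷ 2.2 lb/kg = 102.2727 kg
Dose = 0.98 mg/kg/hr × 102.2727 kg = 100.2273 mg/hr
Concentration = 350 mg ÷ 724 mL = 0.4834254 mg/mL
Rate = 100.2273 mg/hr ÷ 0.4834254 mg/mL = 207.3273 mL/hr
Volume infused so far = 207.3273 mL/hr × 1.1 hr = 228.06 mL
Volume remaining = 724 − 228.06 = 495.94 mL
New rate:
Dose = 0.52 mg/kg/hr × 102.2727 kg = 53.18182 mg/hr
Rate = 53.18182 mg/hr ÷ 0.4834254 mg/mL = 110.0104 mL/hr
Time remaining = 495.94 mL ÷ 110.0104 mL/hr = 4.50812 hr

4.5 hours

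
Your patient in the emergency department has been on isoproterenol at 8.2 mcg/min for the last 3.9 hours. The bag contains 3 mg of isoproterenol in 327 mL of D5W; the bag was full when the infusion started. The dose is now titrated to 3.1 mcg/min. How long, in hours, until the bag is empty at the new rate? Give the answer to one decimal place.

Initial rate:
8.2 mcg/min × 60 min/hr = 492 mcg/hr
Concentration = 3 mg ÷ 327 mL = 0.009174312 mg/mL = 9.174312 mcg/mL
Rate = 492 mcg/hr ÷ 9.174312 mcg/mL = 53.628 mL/hr
Volume infused so far = 53.628 mL/hr × 3.9 hr = 209.1492 mL
Volume remaining = 327 − 209.1492 = 117.8508 mL
New rate:
3.1 mcg/min × 60 min/hr = 186 mcg/hr
Rate = 186 mcg/hr ÷ 9.174312 mcg/mL = 20.274 mL/hr
Time remaining = 117.8508 mL ÷ 20.274 mL/hr = 5.812903 hr

5.8 hours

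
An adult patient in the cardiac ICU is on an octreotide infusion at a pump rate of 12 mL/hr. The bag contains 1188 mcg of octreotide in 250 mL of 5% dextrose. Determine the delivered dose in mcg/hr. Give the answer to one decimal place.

Concentration = 1188 mcg ÷ 250 mL = 4.752 mcg/mL
Drug rate = 12 mL/hr × 4.752 mcg/mL = 57.024 mcg/hr

57.0 mcg/hr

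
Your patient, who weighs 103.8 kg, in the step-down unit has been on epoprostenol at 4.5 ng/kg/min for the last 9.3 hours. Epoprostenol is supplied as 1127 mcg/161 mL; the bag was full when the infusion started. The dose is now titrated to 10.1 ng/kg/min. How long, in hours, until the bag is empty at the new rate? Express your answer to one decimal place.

13.8 hours

Initial rate:
Dose = 4.5 ng/kg/min × 103.8 kg = 467.1 ng/min
467.1 ng/min × 60 min/hr = 28026 ng/hr
Concentration = 1127 mcg ÷ 161 mL = 7 mcg/mL = 7000 ng/mL
Rate = 28026 ng/hr ÷ 7000 ng/mL = 4.003714 mL/hr
Volume infused so far = 4.003714 mL/hr × 9.3 hr = 37.23454 mL
Volume remaining = 161 − 37.23454 = 123.7655 mL
New rate:
Dose = 10.1 ng/kg/min × 103.8 kg = 1048.38 ng/min
1048.38 ng/min × 60 min/hr = 62902.8 ng/hr
Rate = 62902.8 ng/hr ÷ 7000 ng/mL = 8.986114 mL/hr
Time remaining = 123.7655 mL ÷ 8.986114 mL/hr = 13.77297 hr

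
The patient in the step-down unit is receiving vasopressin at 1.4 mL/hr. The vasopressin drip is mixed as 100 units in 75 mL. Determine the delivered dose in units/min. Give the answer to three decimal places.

0.031 units/min

Concentration = 100 units ÷ 75 mL = 1.333333 units/mL
Drug rate = 1.4 mL/hr × 1.333333 units/mL = 1.866667 units/hr
1.866667 units/hr ÷ 60 min/hr = 0.03111111 units/min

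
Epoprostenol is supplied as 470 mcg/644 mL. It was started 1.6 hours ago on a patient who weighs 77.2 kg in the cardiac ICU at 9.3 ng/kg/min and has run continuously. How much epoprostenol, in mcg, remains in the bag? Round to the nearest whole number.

401 mcg

Dose = 9.3 ng/kg/min × 77.2 kg = 717.96 ng/min
717.96 ng/min × 60 min/hr = 43077.6 ng/hr
Concentration = 470 mcg ÷ 644 mL = 0.7298137 mcg/mL = 729.8137 ng/mL
Rate = 43077.6 ng/hr ÷ 729.8137 ng/mL = 59.02548 mL/hr
Volume infused = 59.02548 mL/hr × 1.6 hr = 94.44076 mL
Volume remaining = 644 − 94.44076 = 549.5592 mL
Drug remaining = 549.5592 mL × 729.8137 ng/mL = 401075.8 ng = 401.0758 mcg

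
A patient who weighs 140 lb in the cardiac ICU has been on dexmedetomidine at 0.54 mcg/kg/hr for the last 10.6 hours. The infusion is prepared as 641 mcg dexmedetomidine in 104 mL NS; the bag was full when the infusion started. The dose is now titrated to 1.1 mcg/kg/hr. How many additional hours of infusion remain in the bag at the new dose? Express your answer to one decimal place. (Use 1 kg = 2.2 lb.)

4.0 hours

Initial rate:
Weight = 140 lb ÷ 2.2 lb/kg = 63.63636 kg
Dose = 0.54 mcg/kg/hr × 63.63636 kg = 34.36364 mcg/hr
Concentration = 641 mcg ÷ 104 mL = 6.163462 mcg/mL
Rate = 34.36364 mcg/hr ÷ 6.163462 mcg/mL = 5.575379 mL/hr
Volume infused so far = 5.575379 mL/hr × 10.6 hr = 59.09902 mL
Volume remaining = 104 − 59.09902 = 44.90098 mL
New rate:
Dose = 1.1 mcg/kg/hr × 63.63636 kg = 70 mcg/hr
Rate = 70 mcg/hr ÷ 6.163462 mcg/mL = 11.35725 mL/hr
Time remaining = 44.90098 mL ÷ 11.35725 mL/hr = 3.953506 hr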